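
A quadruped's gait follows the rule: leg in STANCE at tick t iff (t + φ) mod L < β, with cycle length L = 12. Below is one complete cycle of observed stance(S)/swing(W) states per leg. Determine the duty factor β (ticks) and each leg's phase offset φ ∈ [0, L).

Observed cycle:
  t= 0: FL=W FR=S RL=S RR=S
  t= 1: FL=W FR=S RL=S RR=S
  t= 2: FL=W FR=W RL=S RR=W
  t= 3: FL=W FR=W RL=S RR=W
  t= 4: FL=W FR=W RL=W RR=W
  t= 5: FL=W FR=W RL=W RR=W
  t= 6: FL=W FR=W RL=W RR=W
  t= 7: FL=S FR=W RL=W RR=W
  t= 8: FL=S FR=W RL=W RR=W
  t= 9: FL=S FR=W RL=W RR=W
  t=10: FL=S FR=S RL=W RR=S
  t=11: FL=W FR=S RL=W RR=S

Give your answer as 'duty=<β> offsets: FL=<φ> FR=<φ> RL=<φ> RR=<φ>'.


duty β = stance ticks per leg = 4
FL: stance ticks = 4; W→S at t=7 → φ=5
FR: stance ticks = 4; W→S at t=10 → φ=2
RL: stance ticks = 4; W→S at t=0 → φ=0
RR: stance ticks = 4; W→S at t=10 → φ=2

duty=4 offsets: FL=5 FR=2 RL=0 RR=2


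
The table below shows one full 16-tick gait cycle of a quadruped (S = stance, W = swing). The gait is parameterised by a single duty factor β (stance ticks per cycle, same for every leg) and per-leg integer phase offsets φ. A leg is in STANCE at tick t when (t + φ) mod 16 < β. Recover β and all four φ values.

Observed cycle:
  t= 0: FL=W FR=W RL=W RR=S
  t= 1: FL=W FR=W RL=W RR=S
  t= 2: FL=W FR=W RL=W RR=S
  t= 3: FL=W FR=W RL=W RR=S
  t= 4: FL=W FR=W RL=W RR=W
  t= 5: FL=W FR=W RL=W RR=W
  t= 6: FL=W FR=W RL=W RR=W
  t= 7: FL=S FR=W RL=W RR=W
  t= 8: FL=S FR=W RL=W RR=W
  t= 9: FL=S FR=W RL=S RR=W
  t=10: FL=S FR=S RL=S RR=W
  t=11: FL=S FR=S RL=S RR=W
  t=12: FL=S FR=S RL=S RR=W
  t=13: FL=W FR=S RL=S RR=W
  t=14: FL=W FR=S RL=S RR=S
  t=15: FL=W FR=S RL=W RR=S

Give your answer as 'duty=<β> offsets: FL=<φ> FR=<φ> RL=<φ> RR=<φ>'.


duty=6 offsets: FL=9 FR=6 RL=7 RR=2

duty β = stance ticks per leg = 6
FL: stance ticks = 6; W→S at t=7 → φ=9
FR: stance ticks = 6; W→S at t=10 → φ=6
RL: stance ticks = 6; W→S at t=9 → φ=7
RR: stance ticks = 6; W→S at t=14 → φ=2


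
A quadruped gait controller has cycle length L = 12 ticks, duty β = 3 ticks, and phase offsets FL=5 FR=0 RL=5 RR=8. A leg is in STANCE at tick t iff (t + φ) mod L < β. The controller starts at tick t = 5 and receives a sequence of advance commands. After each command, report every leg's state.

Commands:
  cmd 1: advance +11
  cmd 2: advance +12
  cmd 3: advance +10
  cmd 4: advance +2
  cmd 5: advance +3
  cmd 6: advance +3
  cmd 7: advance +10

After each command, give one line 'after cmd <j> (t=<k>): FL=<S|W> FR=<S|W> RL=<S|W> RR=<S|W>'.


after cmd 1 (t=16): FL=W FR=W RL=W RR=S
after cmd 2 (t=28): FL=W FR=W RL=W RR=S
after cmd 3 (t=38): FL=W FR=S RL=W RR=W
after cmd 4 (t=40): FL=W FR=W RL=W RR=S
after cmd 5 (t=43): FL=S FR=W RL=S RR=W
after cmd 6 (t=46): FL=W FR=W RL=W RR=W
after cmd 7 (t=56): FL=S FR=W RL=S RR=W

start t=5: FL=W FR=W RL=W RR=S
cmd 1: advance +11 → t=16, phase=(9,4,9,0) → FL=W FR=W RL=W RR=S
cmd 2: advance +12 → t=28, phase=(9,4,9,0) → FL=W FR=W RL=W RR=S
cmd 3: advance +10 → t=38, phase=(7,2,7,10) → FL=W FR=S RL=W RR=W
cmd 4: advance +2 → t=40, phase=(9,4,9,0) → FL=W FR=W RL=W RR=S
cmd 5: advance +3 → t=43, phase=(0,7,0,3) → FL=S FR=W RL=S RR=W
cmd 6: advance +3 → t=46, phase=(3,10,3,6) → FL=W FR=W RL=W RR=W
cmd 7: advance +10 → t=56, phase=(1,8,1,4) → FL=S FR=W RL=S RR=W


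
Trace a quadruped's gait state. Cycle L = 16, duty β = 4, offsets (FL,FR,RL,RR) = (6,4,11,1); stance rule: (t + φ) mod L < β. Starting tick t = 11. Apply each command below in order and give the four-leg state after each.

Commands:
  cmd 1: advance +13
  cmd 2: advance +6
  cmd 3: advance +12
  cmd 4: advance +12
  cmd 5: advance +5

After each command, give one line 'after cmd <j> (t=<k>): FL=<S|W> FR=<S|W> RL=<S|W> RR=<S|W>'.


start t=11: FL=S FR=W RL=W RR=W
cmd 1: advance +13 → t=24, phase=(14,12,3,9) → FL=W FR=W RL=S RR=W
cmd 2: advance +6 → t=30, phase=(4,2,9,15) → FL=W FR=S RL=W RR=W
cmd 3: advance +12 → t=42, phase=(0,14,5,11) → FL=S FR=W RL=W RR=W
cmd 4: advance +12 → t=54, phase=(12,10,1,7) → FL=W FR=W RL=S RR=W
cmd 5: advance +5 → t=59, phase=(1,15,6,12) → FL=S FR=W RL=W RR=W

after cmd 1 (t=24): FL=W FR=W RL=S RR=W
after cmd 2 (t=30): FL=W FR=S RL=W RR=W
after cmd 3 (t=42): FL=S FR=W RL=W RR=W
after cmd 4 (t=54): FL=W FR=W RL=S RR=W
after cmd 5 (t=59): FL=S FR=W RL=W RR=W


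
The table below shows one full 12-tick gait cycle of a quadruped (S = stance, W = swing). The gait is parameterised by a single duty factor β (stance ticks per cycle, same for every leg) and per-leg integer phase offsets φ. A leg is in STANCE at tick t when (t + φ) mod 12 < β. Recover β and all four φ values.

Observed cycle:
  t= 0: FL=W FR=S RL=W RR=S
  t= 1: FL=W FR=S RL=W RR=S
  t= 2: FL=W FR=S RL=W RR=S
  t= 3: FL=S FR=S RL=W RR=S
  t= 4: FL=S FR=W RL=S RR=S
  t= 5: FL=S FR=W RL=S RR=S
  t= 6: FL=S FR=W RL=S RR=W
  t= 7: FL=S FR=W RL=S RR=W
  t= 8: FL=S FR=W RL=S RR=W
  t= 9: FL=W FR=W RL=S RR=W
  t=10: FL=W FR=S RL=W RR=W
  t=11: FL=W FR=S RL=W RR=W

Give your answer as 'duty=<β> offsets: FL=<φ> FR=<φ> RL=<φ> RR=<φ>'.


duty β = stance ticks per leg = 6
FL: stance ticks = 6; W→S at t=3 → φ=9
FR: stance ticks = 6; W→S at t=10 → φ=2
RL: stance ticks = 6; W→S at t=4 → φ=8
RR: stance ticks = 6; W→S at t=0 → φ=0

duty=6 offsets: FL=9 FR=2 RL=8 RR=0


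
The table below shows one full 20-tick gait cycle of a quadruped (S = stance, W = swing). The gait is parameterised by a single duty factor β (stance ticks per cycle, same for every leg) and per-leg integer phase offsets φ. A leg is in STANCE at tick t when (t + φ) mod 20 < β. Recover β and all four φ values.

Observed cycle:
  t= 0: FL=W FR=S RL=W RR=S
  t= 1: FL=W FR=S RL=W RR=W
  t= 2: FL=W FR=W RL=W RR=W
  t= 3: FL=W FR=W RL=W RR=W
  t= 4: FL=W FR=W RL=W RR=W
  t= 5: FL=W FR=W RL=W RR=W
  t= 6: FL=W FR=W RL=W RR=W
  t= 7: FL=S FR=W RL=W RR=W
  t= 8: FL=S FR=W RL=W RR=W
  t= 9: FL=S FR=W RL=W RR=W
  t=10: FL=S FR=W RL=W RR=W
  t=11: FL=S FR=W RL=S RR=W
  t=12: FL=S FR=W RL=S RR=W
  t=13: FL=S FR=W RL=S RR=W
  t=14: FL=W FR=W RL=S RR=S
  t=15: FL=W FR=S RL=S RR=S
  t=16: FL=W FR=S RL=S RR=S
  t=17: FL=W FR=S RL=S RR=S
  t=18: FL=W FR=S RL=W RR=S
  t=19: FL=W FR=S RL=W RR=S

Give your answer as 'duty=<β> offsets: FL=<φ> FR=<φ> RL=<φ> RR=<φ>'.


duty β = stance ticks per leg = 7
FL: stance ticks = 7; W→S at t=7 → φ=13
FR: stance ticks = 7; W→S at t=15 → φ=5
RL: stance ticks = 7; W→S at t=11 → φ=9
RR: stance ticks = 7; W→S at t=14 → φ=6

duty=7 offsets: FL=13 FR=5 RL=9 RR=6


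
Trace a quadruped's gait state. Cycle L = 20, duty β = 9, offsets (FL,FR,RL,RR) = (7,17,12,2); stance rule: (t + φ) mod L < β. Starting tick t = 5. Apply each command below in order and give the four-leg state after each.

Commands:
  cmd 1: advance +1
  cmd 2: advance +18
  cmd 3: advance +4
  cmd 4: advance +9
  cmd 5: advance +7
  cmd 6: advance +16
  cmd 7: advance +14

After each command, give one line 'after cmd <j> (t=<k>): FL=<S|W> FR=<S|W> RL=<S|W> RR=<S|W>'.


start t=5: FL=W FR=S RL=W RR=S
cmd 1: advance +1 → t=6, phase=(13,3,18,8) → FL=W FR=S RL=W RR=S
cmd 2: advance +18 → t=24, phase=(11,1,16,6) → FL=W FR=S RL=W RR=S
cmd 3: advance +4 → t=28, phase=(15,5,0,10) → FL=W FR=S RL=S RR=W
cmd 4: advance +9 → t=37, phase=(4,14,9,19) → FL=S FR=W RL=W RR=W
cmd 5: advance +7 → t=44, phase=(11,1,16,6) → FL=W FR=S RL=W RR=S
cmd 6: advance +16 → t=60, phase=(7,17,12,2) → FL=S FR=W RL=W RR=S
cmd 7: advance +14 → t=74, phase=(1,11,6,16) → FL=S FR=W RL=S RR=W

after cmd 1 (t=6): FL=W FR=S RL=W RR=S
after cmd 2 (t=24): FL=W FR=S RL=W RR=S
after cmd 3 (t=28): FL=W FR=S RL=S RR=W
after cmd 4 (t=37): FL=S FR=W RL=W RR=W
after cmd 5 (t=44): FL=W FR=S RL=W RR=S
after cmd 6 (t=60): FL=S FR=W RL=W RR=S
after cmd 7 (t=74): FL=S FR=W RL=S RR=W


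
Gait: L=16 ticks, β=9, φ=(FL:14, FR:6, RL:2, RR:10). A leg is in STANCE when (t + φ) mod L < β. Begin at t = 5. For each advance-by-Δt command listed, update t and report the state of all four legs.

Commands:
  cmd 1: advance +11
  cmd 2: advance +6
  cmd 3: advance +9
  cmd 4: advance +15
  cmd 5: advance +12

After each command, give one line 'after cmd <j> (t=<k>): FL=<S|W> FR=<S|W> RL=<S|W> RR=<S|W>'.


after cmd 1 (t=16): FL=W FR=S RL=S RR=W
after cmd 2 (t=22): FL=S FR=W RL=S RR=S
after cmd 3 (t=31): FL=W FR=S RL=S RR=W
after cmd 4 (t=46): FL=W FR=S RL=S RR=S
after cmd 5 (t=58): FL=S FR=S RL=W RR=S

start t=5: FL=S FR=W RL=S RR=W
cmd 1: advance +11 → t=16, phase=(14,6,2,10) → FL=W FR=S RL=S RR=W
cmd 2: advance +6 → t=22, phase=(4,12,8,0) → FL=S FR=W RL=S RR=S
cmd 3: advance +9 → t=31, phase=(13,5,1,9) → FL=W FR=S RL=S RR=W
cmd 4: advance +15 → t=46, phase=(12,4,0,8) → FL=W FR=S RL=S RR=S
cmd 5: advance +12 → t=58, phase=(8,0,12,4) → FL=S FR=S RL=W RR=S


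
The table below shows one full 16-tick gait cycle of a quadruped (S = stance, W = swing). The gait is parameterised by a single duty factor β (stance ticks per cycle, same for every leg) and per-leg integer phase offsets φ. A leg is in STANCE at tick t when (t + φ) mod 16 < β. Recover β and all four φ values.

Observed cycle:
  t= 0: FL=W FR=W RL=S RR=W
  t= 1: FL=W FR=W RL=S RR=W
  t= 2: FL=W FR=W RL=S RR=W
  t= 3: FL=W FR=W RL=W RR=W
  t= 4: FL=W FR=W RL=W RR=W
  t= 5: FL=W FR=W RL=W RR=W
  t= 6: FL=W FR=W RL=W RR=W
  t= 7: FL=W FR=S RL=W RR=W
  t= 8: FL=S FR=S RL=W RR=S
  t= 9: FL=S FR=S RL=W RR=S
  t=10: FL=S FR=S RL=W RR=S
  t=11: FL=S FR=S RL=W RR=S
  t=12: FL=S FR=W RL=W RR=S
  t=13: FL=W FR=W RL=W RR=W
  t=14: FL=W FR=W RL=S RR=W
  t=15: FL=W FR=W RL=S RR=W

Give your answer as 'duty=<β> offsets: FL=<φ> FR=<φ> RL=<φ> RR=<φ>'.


duty=5 offsets: FL=8 FR=9 RL=2 RR=8

duty β = stance ticks per leg = 5
FL: stance ticks = 5; W→S at t=8 → φ=8
FR: stance ticks = 5; W→S at t=7 → φ=9
RL: stance ticks = 5; W→S at t=14 → φ=2
RR: stance ticks = 5; W→S at t=8 → φ=8


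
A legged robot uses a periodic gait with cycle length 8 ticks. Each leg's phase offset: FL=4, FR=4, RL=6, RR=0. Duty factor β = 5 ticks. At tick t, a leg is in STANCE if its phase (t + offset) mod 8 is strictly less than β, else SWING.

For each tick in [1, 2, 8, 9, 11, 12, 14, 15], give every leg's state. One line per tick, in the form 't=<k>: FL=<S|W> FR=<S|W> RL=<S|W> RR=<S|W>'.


t=1: phase=(5,5,7,1) vs β=5 → FL=W FR=W RL=W RR=S
t=2: phase=(6,6,0,2) vs β=5 → FL=W FR=W RL=S RR=S
t=8: phase=(4,4,6,0) vs β=5 → FL=S FR=S RL=W RR=S
t=9: phase=(5,5,7,1) vs β=5 → FL=W FR=W RL=W RR=S
t=11: phase=(7,7,1,3) vs β=5 → FL=W FR=W RL=S RR=S
t=12: phase=(0,0,2,4) vs β=5 → FL=S FR=S RL=S RR=S
t=14: phase=(2,2,4,6) vs β=5 → FL=S FR=S RL=S RR=W
t=15: phase=(3,3,5,7) vs β=5 → FL=S FR=S RL=W RR=W

t=1: FL=W FR=W RL=W RR=S
t=2: FL=W FR=W RL=S RR=S
t=8: FL=S FR=S RL=W RR=S
t=9: FL=W FR=W RL=W RR=S
t=11: FL=W FR=W RL=S RR=S
t=12: FL=S FR=S RL=S RR=S
t=14: FL=S FR=S RL=S RR=W
t=15: FL=S FR=S RL=W RR=W


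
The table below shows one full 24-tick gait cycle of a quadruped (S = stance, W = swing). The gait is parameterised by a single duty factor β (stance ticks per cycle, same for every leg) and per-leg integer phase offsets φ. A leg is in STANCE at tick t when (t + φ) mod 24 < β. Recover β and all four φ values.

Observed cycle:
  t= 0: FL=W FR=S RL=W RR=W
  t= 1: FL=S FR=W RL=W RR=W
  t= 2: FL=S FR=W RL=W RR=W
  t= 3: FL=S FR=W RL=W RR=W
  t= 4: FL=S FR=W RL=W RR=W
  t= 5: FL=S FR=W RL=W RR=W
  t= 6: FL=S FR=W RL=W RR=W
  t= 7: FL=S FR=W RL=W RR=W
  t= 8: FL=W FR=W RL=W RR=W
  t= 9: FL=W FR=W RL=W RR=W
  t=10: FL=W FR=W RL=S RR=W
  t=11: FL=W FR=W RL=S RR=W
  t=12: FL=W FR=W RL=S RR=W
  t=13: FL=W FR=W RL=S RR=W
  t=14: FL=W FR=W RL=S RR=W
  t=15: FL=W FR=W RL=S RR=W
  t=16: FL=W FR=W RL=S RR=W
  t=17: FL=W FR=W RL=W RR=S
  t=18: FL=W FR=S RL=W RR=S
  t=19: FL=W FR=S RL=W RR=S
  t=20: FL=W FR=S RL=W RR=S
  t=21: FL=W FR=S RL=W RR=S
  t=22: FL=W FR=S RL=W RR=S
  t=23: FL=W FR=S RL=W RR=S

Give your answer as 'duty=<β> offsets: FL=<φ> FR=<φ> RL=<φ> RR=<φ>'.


duty=7 offsets: FL=23 FR=6 RL=14 RR=7

duty β = stance ticks per leg = 7
FL: stance ticks = 7; W→S at t=1 → φ=23
FR: stance ticks = 7; W→S at t=18 → φ=6
RL: stance ticks = 7; W→S at t=10 → φ=14
RR: stance ticks = 7; W→S at t=17 → φ=7


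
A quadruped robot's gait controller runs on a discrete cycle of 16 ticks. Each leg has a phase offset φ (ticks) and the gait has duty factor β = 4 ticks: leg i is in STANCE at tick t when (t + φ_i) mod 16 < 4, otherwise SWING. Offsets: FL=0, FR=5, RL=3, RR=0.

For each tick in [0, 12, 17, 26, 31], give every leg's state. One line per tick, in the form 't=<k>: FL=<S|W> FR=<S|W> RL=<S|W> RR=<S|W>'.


t=0: FL=S FR=W RL=S RR=S
t=12: FL=W FR=S RL=W RR=W
t=17: FL=S FR=W RL=W RR=S
t=26: FL=W FR=W RL=W RR=W
t=31: FL=W FR=W RL=S RR=W

t=0: phase=(0,5,3,0) vs β=4 → FL=S FR=W RL=S RR=S
t=12: phase=(12,1,15,12) vs β=4 → FL=W FR=S RL=W RR=W
t=17: phase=(1,6,4,1) vs β=4 → FL=S FR=W RL=W RR=S
t=26: phase=(10,15,13,10) vs β=4 → FL=W FR=W RL=W RR=W
t=31: phase=(15,4,2,15) vs β=4 → FL=W FR=W RL=S RR=W


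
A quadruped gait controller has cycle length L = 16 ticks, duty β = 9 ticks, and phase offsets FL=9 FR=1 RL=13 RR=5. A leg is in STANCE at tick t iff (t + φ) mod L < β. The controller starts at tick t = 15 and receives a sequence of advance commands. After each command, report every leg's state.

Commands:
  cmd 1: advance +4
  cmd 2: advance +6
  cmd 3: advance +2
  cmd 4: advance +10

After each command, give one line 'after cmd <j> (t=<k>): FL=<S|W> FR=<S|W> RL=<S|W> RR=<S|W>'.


start t=15: FL=S FR=S RL=W RR=S
cmd 1: advance +4 → t=19, phase=(12,4,0,8) → FL=W FR=S RL=S RR=S
cmd 2: advance +6 → t=25, phase=(2,10,6,14) → FL=S FR=W RL=S RR=W
cmd 3: advance +2 → t=27, phase=(4,12,8,0) → FL=S FR=W RL=S RR=S
cmd 4: advance +10 → t=37, phase=(14,6,2,10) → FL=W FR=S RL=S RR=W

after cmd 1 (t=19): FL=W FR=S RL=S RR=S
after cmd 2 (t=25): FL=S FR=W RL=S RR=W
after cmd 3 (t=27): FL=S FR=W RL=S RR=S
after cmd 4 (t=37): FL=W FR=S RL=S RR=W


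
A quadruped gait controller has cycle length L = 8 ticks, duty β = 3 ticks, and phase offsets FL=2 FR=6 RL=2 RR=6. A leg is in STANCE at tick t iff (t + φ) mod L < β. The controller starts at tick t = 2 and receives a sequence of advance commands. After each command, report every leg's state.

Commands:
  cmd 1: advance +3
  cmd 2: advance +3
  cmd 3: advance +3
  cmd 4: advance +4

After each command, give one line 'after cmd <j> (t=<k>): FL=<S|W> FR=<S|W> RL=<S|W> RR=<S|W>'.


after cmd 1 (t=5): FL=W FR=W RL=W RR=W
after cmd 2 (t=8): FL=S FR=W RL=S RR=W
after cmd 3 (t=11): FL=W FR=S RL=W RR=S
after cmd 4 (t=15): FL=S FR=W RL=S RR=W

start t=2: FL=W FR=S RL=W RR=S
cmd 1: advance +3 → t=5, phase=(7,3,7,3) → FL=W FR=W RL=W RR=W
cmd 2: advance +3 → t=8, phase=(2,6,2,6) → FL=S FR=W RL=S RR=W
cmd 3: advance +3 → t=11, phase=(5,1,5,1) → FL=W FR=S RL=W RR=S
cmd 4: advance +4 → t=15, phase=(1,5,1,5) → FL=S FR=W RL=S RR=W


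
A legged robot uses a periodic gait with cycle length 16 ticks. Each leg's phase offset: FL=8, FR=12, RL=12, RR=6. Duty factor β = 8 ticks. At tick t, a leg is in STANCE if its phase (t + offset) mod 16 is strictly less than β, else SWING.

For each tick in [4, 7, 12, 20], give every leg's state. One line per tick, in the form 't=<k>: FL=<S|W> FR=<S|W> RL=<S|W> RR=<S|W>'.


t=4: FL=W FR=S RL=S RR=W
t=7: FL=W FR=S RL=S RR=W
t=12: FL=S FR=W RL=W RR=S
t=20: FL=W FR=S RL=S RR=W

t=4: phase=(12,0,0,10) vs β=8 → FL=W FR=S RL=S RR=W
t=7: phase=(15,3,3,13) vs β=8 → FL=W FR=S RL=S RR=W
t=12: phase=(4,8,8,2) vs β=8 → FL=S FR=W RL=W RR=S
t=20: phase=(12,0,0,10) vs β=8 → FL=W FR=S RL=S RR=W


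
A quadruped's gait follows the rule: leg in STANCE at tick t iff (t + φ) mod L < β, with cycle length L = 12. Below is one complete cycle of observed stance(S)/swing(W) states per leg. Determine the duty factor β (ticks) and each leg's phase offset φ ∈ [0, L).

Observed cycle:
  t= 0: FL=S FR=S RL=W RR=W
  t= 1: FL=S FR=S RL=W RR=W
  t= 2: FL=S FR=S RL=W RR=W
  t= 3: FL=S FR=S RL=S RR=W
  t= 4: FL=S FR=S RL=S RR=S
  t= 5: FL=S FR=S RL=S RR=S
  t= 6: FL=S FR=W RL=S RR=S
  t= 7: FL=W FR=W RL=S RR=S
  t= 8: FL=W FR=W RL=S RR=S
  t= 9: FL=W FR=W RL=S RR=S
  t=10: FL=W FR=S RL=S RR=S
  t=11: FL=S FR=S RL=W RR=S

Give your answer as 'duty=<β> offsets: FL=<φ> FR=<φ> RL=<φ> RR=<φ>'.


duty β = stance ticks per leg = 8
FL: stance ticks = 8; W→S at t=11 → φ=1
FR: stance ticks = 8; W→S at t=10 → φ=2
RL: stance ticks = 8; W→S at t=3 → φ=9
RR: stance ticks = 8; W→S at t=4 → φ=8

duty=8 offsets: FL=1 FR=2 RL=9 RR=8


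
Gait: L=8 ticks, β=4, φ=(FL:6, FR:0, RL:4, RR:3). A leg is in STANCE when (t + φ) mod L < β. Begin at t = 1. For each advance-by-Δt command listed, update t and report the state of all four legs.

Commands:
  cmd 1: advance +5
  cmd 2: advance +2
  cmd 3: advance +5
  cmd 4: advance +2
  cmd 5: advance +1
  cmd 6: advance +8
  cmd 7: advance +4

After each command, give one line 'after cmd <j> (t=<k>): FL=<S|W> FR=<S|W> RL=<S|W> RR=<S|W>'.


after cmd 1 (t=6): FL=W FR=W RL=S RR=S
after cmd 2 (t=8): FL=W FR=S RL=W RR=S
after cmd 3 (t=13): FL=S FR=W RL=S RR=S
after cmd 4 (t=15): FL=W FR=W RL=S RR=S
after cmd 5 (t=16): FL=W FR=S RL=W RR=S
after cmd 6 (t=24): FL=W FR=S RL=W RR=S
after cmd 7 (t=28): FL=S FR=W RL=S RR=W

start t=1: FL=W FR=S RL=W RR=W
cmd 1: advance +5 → t=6, phase=(4,6,2,1) → FL=W FR=W RL=S RR=S
cmd 2: advance +2 → t=8, phase=(6,0,4,3) → FL=W FR=S RL=W RR=S
cmd 3: advance +5 → t=13, phase=(3,5,1,0) → FL=S FR=W RL=S RR=S
cmd 4: advance +2 → t=15, phase=(5,7,3,2) → FL=W FR=W RL=S RR=S
cmd 5: advance +1 → t=16, phase=(6,0,4,3) → FL=W FR=S RL=W RR=S
cmd 6: advance +8 → t=24, phase=(6,0,4,3) → FL=W FR=S RL=W RR=S
cmd 7: advance +4 → t=28, phase=(2,4,0,7) → FL=S FR=W RL=S RR=W


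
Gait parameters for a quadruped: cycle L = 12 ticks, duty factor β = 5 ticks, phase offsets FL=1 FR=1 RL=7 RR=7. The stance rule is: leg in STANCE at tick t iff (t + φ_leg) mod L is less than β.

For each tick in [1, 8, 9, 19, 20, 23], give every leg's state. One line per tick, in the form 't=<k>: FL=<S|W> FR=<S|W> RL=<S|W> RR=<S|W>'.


t=1: phase=(2,2,8,8) vs β=5 → FL=S FR=S RL=W RR=W
t=8: phase=(9,9,3,3) vs β=5 → FL=W FR=W RL=S RR=S
t=9: phase=(10,10,4,4) vs β=5 → FL=W FR=W RL=S RR=S
t=19: phase=(8,8,2,2) vs β=5 → FL=W FR=W RL=S RR=S
t=20: phase=(9,9,3,3) vs β=5 → FL=W FR=W RL=S RR=S
t=23: phase=(0,0,6,6) vs β=5 → FL=S FR=S RL=W RR=W

t=1: FL=S FR=S RL=W RR=W
t=8: FL=W FR=W RL=S RR=S
t=9: FL=W FR=W RL=S RR=S
t=19: FL=W FR=W RL=S RR=S
t=20: FL=W FR=W RL=S RR=S
t=23: FL=S FR=S RL=W RR=W


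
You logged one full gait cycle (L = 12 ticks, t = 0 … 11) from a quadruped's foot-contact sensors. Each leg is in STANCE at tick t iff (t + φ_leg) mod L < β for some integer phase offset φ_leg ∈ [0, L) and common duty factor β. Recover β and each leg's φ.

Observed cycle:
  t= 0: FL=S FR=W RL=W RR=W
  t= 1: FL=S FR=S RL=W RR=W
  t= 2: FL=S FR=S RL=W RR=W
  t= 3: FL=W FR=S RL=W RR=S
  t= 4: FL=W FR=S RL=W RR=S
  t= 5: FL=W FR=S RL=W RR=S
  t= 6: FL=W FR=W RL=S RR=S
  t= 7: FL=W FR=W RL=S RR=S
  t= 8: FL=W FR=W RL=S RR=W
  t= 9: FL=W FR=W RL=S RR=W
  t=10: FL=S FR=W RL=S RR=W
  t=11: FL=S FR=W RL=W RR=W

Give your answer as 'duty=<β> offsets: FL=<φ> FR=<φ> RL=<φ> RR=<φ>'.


duty=5 offsets: FL=2 FR=11 RL=6 RR=9

duty β = stance ticks per leg = 5
FL: stance ticks = 5; W→S at t=10 → φ=2
FR: stance ticks = 5; W→S at t=1 → φ=11
RL: stance ticks = 5; W→S at t=6 → φ=6
RR: stance ticks = 5; W→S at t=3 → φ=9


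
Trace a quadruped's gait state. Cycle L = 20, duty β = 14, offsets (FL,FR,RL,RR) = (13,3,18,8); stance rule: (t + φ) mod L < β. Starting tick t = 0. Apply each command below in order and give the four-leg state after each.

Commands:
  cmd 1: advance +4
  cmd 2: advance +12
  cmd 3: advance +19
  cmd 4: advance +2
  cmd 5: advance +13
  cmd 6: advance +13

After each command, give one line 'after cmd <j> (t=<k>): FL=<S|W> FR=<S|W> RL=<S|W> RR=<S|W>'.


after cmd 1 (t=4): FL=W FR=S RL=S RR=S
after cmd 2 (t=16): FL=S FR=W RL=W RR=S
after cmd 3 (t=35): FL=S FR=W RL=S RR=S
after cmd 4 (t=37): FL=S FR=S RL=W RR=S
after cmd 5 (t=50): FL=S FR=S RL=S RR=W
after cmd 6 (t=63): FL=W FR=S RL=S RR=S

start t=0: FL=S FR=S RL=W RR=S
cmd 1: advance +4 → t=4, phase=(17,7,2,12) → FL=W FR=S RL=S RR=S
cmd 2: advance +12 → t=16, phase=(9,19,14,4) → FL=S FR=W RL=W RR=S
cmd 3: advance +19 → t=35, phase=(8,18,13,3) → FL=S FR=W RL=S RR=S
cmd 4: advance +2 → t=37, phase=(10,0,15,5) → FL=S FR=S RL=W RR=S
cmd 5: advance +13 → t=50, phase=(3,13,8,18) → FL=S FR=S RL=S RR=W
cmd 6: advance +13 → t=63, phase=(16,6,1,11) → FL=W FR=S RL=S RR=S


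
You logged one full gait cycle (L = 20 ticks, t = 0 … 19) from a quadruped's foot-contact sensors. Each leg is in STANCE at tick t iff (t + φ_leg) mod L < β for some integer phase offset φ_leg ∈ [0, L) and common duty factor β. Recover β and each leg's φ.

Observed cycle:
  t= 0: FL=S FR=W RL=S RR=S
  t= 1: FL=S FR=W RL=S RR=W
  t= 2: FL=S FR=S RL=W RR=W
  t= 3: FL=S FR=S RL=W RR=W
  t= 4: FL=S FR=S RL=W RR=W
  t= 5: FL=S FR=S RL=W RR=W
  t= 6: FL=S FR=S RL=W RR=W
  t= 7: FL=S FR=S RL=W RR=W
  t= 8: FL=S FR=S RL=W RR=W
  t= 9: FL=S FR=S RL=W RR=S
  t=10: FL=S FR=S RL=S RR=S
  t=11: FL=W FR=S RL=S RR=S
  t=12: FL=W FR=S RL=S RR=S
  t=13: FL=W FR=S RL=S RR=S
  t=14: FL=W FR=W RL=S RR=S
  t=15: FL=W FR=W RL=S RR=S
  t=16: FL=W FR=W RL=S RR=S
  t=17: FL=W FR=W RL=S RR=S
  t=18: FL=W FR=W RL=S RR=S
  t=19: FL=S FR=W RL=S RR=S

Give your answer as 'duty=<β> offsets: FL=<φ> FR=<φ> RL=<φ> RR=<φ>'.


duty=12 offsets: FL=1 FR=18 RL=10 RR=11

duty β = stance ticks per leg = 12
FL: stance ticks = 12; W→S at t=19 → φ=1
FR: stance ticks = 12; W→S at t=2 → φ=18
RL: stance ticks = 12; W→S at t=10 → φ=10
RR: stance ticks = 12; W→S at t=9 → φ=11


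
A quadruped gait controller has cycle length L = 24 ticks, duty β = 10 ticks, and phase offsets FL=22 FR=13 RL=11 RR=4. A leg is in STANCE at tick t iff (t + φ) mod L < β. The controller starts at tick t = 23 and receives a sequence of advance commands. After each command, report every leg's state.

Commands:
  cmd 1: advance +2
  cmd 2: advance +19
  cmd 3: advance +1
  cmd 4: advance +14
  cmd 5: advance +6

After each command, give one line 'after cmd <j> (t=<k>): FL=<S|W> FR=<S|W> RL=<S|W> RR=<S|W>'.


start t=23: FL=W FR=W RL=W RR=S
cmd 1: advance +2 → t=25, phase=(23,14,12,5) → FL=W FR=W RL=W RR=S
cmd 2: advance +19 → t=44, phase=(18,9,7,0) → FL=W FR=S RL=S RR=S
cmd 3: advance +1 → t=45, phase=(19,10,8,1) → FL=W FR=W RL=S RR=S
cmd 4: advance +14 → t=59, phase=(9,0,22,15) → FL=S FR=S RL=W RR=W
cmd 5: advance +6 → t=65, phase=(15,6,4,21) → FL=W FR=S RL=S RR=W

after cmd 1 (t=25): FL=W FR=W RL=W RR=S
after cmd 2 (t=44): FL=W FR=S RL=S RR=S
after cmd 3 (t=45): FL=W FR=W RL=S RR=S
after cmd 4 (t=59): FL=S FR=S RL=W RR=W
after cmd 5 (t=65): FL=W FR=S RL=S RR=W


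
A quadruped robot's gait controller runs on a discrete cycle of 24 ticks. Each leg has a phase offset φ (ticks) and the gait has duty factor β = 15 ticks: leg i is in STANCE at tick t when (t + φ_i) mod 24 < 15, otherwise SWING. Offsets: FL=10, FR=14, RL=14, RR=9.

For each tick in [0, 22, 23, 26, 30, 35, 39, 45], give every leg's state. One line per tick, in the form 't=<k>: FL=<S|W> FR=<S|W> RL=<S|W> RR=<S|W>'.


t=0: FL=S FR=S RL=S RR=S
t=22: FL=S FR=S RL=S RR=S
t=23: FL=S FR=S RL=S RR=S
t=26: FL=S FR=W RL=W RR=S
t=30: FL=W FR=W RL=W RR=W
t=35: FL=W FR=S RL=S RR=W
t=39: FL=S FR=S RL=S RR=S
t=45: FL=S FR=S RL=S RR=S

t=0: phase=(10,14,14,9) vs β=15 → FL=S FR=S RL=S RR=S
t=22: phase=(8,12,12,7) vs β=15 → FL=S FR=S RL=S RR=S
t=23: phase=(9,13,13,8) vs β=15 → FL=S FR=S RL=S RR=S
t=26: phase=(12,16,16,11) vs β=15 → FL=S FR=W RL=W RR=S
t=30: phase=(16,20,20,15) vs β=15 → FL=W FR=W RL=W RR=W
t=35: phase=(21,1,1,20) vs β=15 → FL=W FR=S RL=S RR=W
t=39: phase=(1,5,5,0) vs β=15 → FL=S FR=S RL=S RR=S
t=45: phase=(7,11,11,6) vs β=15 → FL=S FR=S RL=S RR=S


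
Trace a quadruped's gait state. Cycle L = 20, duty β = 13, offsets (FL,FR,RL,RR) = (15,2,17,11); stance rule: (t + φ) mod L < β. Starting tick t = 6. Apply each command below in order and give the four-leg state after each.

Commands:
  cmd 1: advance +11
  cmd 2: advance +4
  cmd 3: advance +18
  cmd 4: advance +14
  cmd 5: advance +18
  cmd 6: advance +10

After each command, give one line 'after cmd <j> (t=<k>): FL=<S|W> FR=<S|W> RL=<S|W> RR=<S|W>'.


start t=6: FL=S FR=S RL=S RR=W
cmd 1: advance +11 → t=17, phase=(12,19,14,8) → FL=S FR=W RL=W RR=S
cmd 2: advance +4 → t=21, phase=(16,3,18,12) → FL=W FR=S RL=W RR=S
cmd 3: advance +18 → t=39, phase=(14,1,16,10) → FL=W FR=S RL=W RR=S
cmd 4: advance +14 → t=53, phase=(8,15,10,4) → FL=S FR=W RL=S RR=S
cmd 5: advance +18 → t=71, phase=(6,13,8,2) → FL=S FR=W RL=S RR=S
cmd 6: advance +10 → t=81, phase=(16,3,18,12) → FL=W FR=S RL=W RR=S

after cmd 1 (t=17): FL=S FR=W RL=W RR=S
after cmd 2 (t=21): FL=W FR=S RL=W RR=S
after cmd 3 (t=39): FL=W FR=S RL=W RR=S
after cmd 4 (t=53): FL=S FR=W RL=S RR=S
after cmd 5 (t=71): FL=S FR=W RL=S RR=S
after cmd 6 (t=81): FL=W FR=S RL=W RR=S


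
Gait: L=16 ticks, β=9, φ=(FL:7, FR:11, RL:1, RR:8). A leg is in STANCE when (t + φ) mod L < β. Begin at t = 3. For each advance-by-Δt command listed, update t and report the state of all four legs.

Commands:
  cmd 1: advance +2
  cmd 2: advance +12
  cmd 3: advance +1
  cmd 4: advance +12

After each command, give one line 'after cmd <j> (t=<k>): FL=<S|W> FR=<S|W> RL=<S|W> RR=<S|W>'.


after cmd 1 (t=5): FL=W FR=S RL=S RR=W
after cmd 2 (t=17): FL=S FR=W RL=S RR=W
after cmd 3 (t=18): FL=W FR=W RL=S RR=W
after cmd 4 (t=30): FL=S FR=W RL=W RR=S

start t=3: FL=W FR=W RL=S RR=W
cmd 1: advance +2 → t=5, phase=(12,0,6,13) → FL=W FR=S RL=S RR=W
cmd 2: advance +12 → t=17, phase=(8,12,2,9) → FL=S FR=W RL=S RR=W
cmd 3: advance +1 → t=18, phase=(9,13,3,10) → FL=W FR=W RL=S RR=W
cmd 4: advance +12 → t=30, phase=(5,9,15,6) → FL=S FR=W RL=W RR=S


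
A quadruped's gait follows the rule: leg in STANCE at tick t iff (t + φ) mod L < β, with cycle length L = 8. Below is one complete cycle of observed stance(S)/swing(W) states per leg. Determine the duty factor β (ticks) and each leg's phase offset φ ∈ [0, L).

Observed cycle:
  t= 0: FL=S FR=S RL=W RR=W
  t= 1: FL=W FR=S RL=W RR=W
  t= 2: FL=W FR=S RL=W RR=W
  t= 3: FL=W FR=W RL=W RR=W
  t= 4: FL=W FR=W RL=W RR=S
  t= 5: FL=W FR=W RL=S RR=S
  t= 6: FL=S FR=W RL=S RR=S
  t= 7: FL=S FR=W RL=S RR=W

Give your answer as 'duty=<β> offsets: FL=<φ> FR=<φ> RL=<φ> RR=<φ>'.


duty β = stance ticks per leg = 3
FL: stance ticks = 3; W→S at t=6 → φ=2
FR: stance ticks = 3; W→S at t=0 → φ=0
RL: stance ticks = 3; W→S at t=5 → φ=3
RR: stance ticks = 3; W→S at t=4 → φ=4

duty=3 offsets: FL=2 FR=0 RL=3 RR=4


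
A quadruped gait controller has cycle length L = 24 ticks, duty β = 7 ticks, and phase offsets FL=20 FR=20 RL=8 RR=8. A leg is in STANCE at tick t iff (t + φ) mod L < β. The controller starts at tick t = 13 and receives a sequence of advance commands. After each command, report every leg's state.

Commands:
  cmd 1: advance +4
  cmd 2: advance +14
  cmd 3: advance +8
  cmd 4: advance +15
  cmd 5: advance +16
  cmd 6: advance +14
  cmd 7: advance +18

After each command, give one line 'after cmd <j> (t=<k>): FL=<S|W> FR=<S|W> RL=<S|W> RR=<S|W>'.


after cmd 1 (t=17): FL=W FR=W RL=S RR=S
after cmd 2 (t=31): FL=S FR=S RL=W RR=W
after cmd 3 (t=39): FL=W FR=W RL=W RR=W
after cmd 4 (t=54): FL=S FR=S RL=W RR=W
after cmd 5 (t=70): FL=W FR=W RL=S RR=S
after cmd 6 (t=84): FL=W FR=W RL=W RR=W
after cmd 7 (t=102): FL=S FR=S RL=W RR=W

start t=13: FL=W FR=W RL=W RR=W
cmd 1: advance +4 → t=17, phase=(13,13,1,1) → FL=W FR=W RL=S RR=S
cmd 2: advance +14 → t=31, phase=(3,3,15,15) → FL=S FR=S RL=W RR=W
cmd 3: advance +8 → t=39, phase=(11,11,23,23) → FL=W FR=W RL=W RR=W
cmd 4: advance +15 → t=54, phase=(2,2,14,14) → FL=S FR=S RL=W RR=W
cmd 5: advance +16 → t=70, phase=(18,18,6,6) → FL=W FR=W RL=S RR=S
cmd 6: advance +14 → t=84, phase=(8,8,20,20) → FL=W FR=W RL=W RR=W
cmd 7: advance +18 → t=102, phase=(2,2,14,14) → FL=S FR=S RL=W RR=W


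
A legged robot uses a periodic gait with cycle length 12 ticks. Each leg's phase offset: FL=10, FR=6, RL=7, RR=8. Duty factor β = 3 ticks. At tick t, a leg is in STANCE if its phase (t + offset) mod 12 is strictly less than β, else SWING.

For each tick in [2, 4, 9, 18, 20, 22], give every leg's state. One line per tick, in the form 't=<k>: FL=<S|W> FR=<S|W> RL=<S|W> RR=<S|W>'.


t=2: phase=(0,8,9,10) vs β=3 → FL=S FR=W RL=W RR=W
t=4: phase=(2,10,11,0) vs β=3 → FL=S FR=W RL=W RR=S
t=9: phase=(7,3,4,5) vs β=3 → FL=W FR=W RL=W RR=W
t=18: phase=(4,0,1,2) vs β=3 → FL=W FR=S RL=S RR=S
t=20: phase=(6,2,3,4) vs β=3 → FL=W FR=S RL=W RR=W
t=22: phase=(8,4,5,6) vs β=3 → FL=W FR=W RL=W RR=W

t=2: FL=S FR=W RL=W RR=W
t=4: FL=S FR=W RL=W RR=S
t=9: FL=W FR=W RL=W RR=W
t=18: FL=W FR=S RL=S RR=S
t=20: FL=W FR=S RL=W RR=W
t=22: FL=W FR=W RL=W RR=W


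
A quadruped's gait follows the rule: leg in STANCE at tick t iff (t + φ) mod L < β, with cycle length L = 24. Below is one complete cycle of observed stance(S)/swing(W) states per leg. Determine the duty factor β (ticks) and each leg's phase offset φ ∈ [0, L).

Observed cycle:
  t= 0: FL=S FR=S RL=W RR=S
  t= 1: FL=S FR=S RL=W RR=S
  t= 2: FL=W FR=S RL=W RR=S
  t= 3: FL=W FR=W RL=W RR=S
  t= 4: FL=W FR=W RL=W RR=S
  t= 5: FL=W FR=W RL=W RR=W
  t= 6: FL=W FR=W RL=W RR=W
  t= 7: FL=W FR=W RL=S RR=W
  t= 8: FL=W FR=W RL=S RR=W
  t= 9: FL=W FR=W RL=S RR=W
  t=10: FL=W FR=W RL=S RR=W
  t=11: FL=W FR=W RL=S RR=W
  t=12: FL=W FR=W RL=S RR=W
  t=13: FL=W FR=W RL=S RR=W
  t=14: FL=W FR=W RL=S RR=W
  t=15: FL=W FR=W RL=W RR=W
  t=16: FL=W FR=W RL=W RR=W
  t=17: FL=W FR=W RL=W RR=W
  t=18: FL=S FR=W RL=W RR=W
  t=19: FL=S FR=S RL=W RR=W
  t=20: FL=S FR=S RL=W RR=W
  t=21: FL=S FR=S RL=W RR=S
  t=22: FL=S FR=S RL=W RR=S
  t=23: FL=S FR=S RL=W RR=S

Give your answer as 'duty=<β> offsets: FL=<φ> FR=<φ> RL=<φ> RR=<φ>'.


duty β = stance ticks per leg = 8
FL: stance ticks = 8; W→S at t=18 → φ=6
FR: stance ticks = 8; W→S at t=19 → φ=5
RL: stance ticks = 8; W→S at t=7 → φ=17
RR: stance ticks = 8; W→S at t=21 → φ=3

duty=8 offsets: FL=6 FR=5 RL=17 RR=3


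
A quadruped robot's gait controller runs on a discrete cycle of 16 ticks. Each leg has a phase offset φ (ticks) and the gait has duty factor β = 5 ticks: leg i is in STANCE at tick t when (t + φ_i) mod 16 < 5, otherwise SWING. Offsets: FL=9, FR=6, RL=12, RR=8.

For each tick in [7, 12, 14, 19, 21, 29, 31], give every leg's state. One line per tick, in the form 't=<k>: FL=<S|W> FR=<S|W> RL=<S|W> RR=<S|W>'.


t=7: FL=S FR=W RL=S RR=W
t=12: FL=W FR=S RL=W RR=S
t=14: FL=W FR=S RL=W RR=W
t=19: FL=W FR=W RL=W RR=W
t=21: FL=W FR=W RL=S RR=W
t=29: FL=W FR=S RL=W RR=W
t=31: FL=W FR=W RL=W RR=W

t=7: phase=(0,13,3,15) vs β=5 → FL=S FR=W RL=S RR=W
t=12: phase=(5,2,8,4) vs β=5 → FL=W FR=S RL=W RR=S
t=14: phase=(7,4,10,6) vs β=5 → FL=W FR=S RL=W RR=W
t=19: phase=(12,9,15,11) vs β=5 → FL=W FR=W RL=W RR=W
t=21: phase=(14,11,1,13) vs β=5 → FL=W FR=W RL=S RR=W
t=29: phase=(6,3,9,5) vs β=5 → FL=W FR=S RL=W RR=W
t=31: phase=(8,5,11,7) vs β=5 → FL=W FR=W RL=W RR=W


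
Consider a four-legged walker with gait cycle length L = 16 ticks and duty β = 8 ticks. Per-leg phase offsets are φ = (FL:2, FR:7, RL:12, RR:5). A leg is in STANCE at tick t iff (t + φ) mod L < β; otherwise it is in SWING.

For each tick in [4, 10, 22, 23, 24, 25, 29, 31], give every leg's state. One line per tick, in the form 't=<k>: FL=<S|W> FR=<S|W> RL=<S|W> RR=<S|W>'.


t=4: phase=(6,11,0,9) vs β=8 → FL=S FR=W RL=S RR=W
t=10: phase=(12,1,6,15) vs β=8 → FL=W FR=S RL=S RR=W
t=22: phase=(8,13,2,11) vs β=8 → FL=W FR=W RL=S RR=W
t=23: phase=(9,14,3,12) vs β=8 → FL=W FR=W RL=S RR=W
t=24: phase=(10,15,4,13) vs β=8 → FL=W FR=W RL=S RR=W
t=25: phase=(11,0,5,14) vs β=8 → FL=W FR=S RL=S RR=W
t=29: phase=(15,4,9,2) vs β=8 → FL=W FR=S RL=W RR=S
t=31: phase=(1,6,11,4) vs β=8 → FL=S FR=S RL=W RR=S

t=4: FL=S FR=W RL=S RR=W
t=10: FL=W FR=S RL=S RR=W
t=22: FL=W FR=W RL=S RR=W
t=23: FL=W FR=W RL=S RR=W
t=24: FL=W FR=W RL=S RR=W
t=25: FL=W FR=S RL=S RR=W
t=29: FL=W FR=S RL=W RR=S
t=31: FL=S FR=S RL=W RR=S


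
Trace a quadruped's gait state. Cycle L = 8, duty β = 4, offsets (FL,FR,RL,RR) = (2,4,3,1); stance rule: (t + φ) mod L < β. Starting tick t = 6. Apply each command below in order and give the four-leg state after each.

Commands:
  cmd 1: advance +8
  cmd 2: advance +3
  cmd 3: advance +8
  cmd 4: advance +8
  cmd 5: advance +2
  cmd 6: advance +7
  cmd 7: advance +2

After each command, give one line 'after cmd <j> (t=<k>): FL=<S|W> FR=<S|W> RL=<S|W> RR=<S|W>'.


after cmd 1 (t=14): FL=S FR=S RL=S RR=W
after cmd 2 (t=17): FL=S FR=W RL=W RR=S
after cmd 3 (t=25): FL=S FR=W RL=W RR=S
after cmd 4 (t=33): FL=S FR=W RL=W RR=S
after cmd 5 (t=35): FL=W FR=W RL=W RR=W
after cmd 6 (t=42): FL=W FR=W RL=W RR=S
after cmd 7 (t=44): FL=W FR=S RL=W RR=W

start t=6: FL=S FR=S RL=S RR=W
cmd 1: advance +8 → t=14, phase=(0,2,1,7) → FL=S FR=S RL=S RR=W
cmd 2: advance +3 → t=17, phase=(3,5,4,2) → FL=S FR=W RL=W RR=S
cmd 3: advance +8 → t=25, phase=(3,5,4,2) → FL=S FR=W RL=W RR=S
cmd 4: advance +8 → t=33, phase=(3,5,4,2) → FL=S FR=W RL=W RR=S
cmd 5: advance +2 → t=35, phase=(5,7,6,4) → FL=W FR=W RL=W RR=W
cmd 6: advance +7 → t=42, phase=(4,6,5,3) → FL=W FR=W RL=W RR=S
cmd 7: advance +2 → t=44, phase=(6,0,7,5) → FL=W FR=S RL=W RR=W


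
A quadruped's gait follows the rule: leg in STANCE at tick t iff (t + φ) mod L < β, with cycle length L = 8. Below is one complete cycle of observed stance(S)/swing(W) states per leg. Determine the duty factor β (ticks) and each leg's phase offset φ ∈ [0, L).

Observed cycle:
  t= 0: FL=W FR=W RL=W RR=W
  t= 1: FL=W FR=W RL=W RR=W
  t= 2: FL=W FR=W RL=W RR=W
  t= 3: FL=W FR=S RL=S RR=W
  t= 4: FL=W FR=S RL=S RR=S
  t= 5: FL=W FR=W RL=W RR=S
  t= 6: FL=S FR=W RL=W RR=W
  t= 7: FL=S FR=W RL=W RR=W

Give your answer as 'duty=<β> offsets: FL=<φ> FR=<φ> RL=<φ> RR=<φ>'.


duty β = stance ticks per leg = 2
FL: stance ticks = 2; W→S at t=6 → φ=2
FR: stance ticks = 2; W→S at t=3 → φ=5
RL: stance ticks = 2; W→S at t=3 → φ=5
RR: stance ticks = 2; W→S at t=4 → φ=4

duty=2 offsets: FL=2 FR=5 RL=5 RR=4


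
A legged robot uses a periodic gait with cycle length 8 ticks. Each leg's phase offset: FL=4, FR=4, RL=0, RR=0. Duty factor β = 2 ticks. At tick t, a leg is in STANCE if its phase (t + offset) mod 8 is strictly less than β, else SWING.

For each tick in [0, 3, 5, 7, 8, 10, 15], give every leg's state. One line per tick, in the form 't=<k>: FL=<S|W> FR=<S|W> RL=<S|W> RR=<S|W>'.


t=0: phase=(4,4,0,0) vs β=2 → FL=W FR=W RL=S RR=S
t=3: phase=(7,7,3,3) vs β=2 → FL=W FR=W RL=W RR=W
t=5: phase=(1,1,5,5) vs β=2 → FL=S FR=S RL=W RR=W
t=7: phase=(3,3,7,7) vs β=2 → FL=W FR=W RL=W RR=W
t=8: phase=(4,4,0,0) vs β=2 → FL=W FR=W RL=S RR=S
t=10: phase=(6,6,2,2) vs β=2 → FL=W FR=W RL=W RR=W
t=15: phase=(3,3,7,7) vs β=2 → FL=W FR=W RL=W RR=W

t=0: FL=W FR=W RL=S RR=S
t=3: FL=W FR=W RL=W RR=W
t=5: FL=S FR=S RL=W RR=W
t=7: FL=W FR=W RL=W RR=W
t=8: FL=W FR=W RL=S RR=S
t=10: FL=W FR=W RL=W RR=W
t=15: FL=W FR=W RL=W RR=W


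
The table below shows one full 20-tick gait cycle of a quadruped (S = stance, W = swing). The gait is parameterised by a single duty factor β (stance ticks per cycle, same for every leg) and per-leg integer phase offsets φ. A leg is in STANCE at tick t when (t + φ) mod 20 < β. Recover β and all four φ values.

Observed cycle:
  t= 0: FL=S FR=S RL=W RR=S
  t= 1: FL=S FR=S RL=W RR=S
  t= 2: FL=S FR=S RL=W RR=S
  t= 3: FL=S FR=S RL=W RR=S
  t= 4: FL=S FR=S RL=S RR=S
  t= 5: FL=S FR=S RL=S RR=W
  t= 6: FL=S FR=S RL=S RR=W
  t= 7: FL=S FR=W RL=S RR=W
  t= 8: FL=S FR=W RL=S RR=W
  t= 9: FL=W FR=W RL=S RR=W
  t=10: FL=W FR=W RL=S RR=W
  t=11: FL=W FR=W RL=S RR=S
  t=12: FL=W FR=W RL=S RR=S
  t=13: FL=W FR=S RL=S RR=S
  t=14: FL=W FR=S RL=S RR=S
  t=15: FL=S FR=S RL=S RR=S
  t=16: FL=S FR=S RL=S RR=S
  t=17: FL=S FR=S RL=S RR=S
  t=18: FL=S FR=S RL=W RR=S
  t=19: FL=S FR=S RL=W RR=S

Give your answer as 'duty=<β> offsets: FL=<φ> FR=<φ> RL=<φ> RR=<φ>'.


duty β = stance ticks per leg = 14
FL: stance ticks = 14; W→S at t=15 → φ=5
FR: stance ticks = 14; W→S at t=13 → φ=7
RL: stance ticks = 14; W→S at t=4 → φ=16
RR: stance ticks = 14; W→S at t=11 → φ=9

duty=14 offsets: FL=5 FR=7 RL=16 RR=9


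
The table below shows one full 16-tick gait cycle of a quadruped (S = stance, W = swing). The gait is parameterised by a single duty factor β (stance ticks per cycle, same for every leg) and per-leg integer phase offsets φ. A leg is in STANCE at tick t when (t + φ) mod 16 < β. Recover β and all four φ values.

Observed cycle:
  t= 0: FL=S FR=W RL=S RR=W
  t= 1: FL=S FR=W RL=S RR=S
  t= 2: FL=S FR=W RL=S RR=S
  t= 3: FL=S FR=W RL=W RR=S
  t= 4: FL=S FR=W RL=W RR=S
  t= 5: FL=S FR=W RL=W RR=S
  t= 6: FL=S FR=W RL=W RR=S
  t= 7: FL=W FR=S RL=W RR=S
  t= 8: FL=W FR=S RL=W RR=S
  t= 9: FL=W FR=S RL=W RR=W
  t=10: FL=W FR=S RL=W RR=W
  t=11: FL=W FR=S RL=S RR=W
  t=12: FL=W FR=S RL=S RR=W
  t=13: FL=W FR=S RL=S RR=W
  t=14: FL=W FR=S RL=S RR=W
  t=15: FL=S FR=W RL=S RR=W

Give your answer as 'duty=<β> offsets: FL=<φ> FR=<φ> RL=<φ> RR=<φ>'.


duty β = stance ticks per leg = 8
FL: stance ticks = 8; W→S at t=15 → φ=1
FR: stance ticks = 8; W→S at t=7 → φ=9
RL: stance ticks = 8; W→S at t=11 → φ=5
RR: stance ticks = 8; W→S at t=1 → φ=15

duty=8 offsets: FL=1 FR=9 RL=5 RR=15


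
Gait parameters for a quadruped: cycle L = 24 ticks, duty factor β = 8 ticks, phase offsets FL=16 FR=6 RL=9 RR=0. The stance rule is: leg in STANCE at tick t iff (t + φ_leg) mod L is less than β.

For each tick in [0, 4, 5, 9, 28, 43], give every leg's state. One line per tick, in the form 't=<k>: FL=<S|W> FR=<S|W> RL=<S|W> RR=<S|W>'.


t=0: FL=W FR=S RL=W RR=S
t=4: FL=W FR=W RL=W RR=S
t=5: FL=W FR=W RL=W RR=S
t=9: FL=S FR=W RL=W RR=W
t=28: FL=W FR=W RL=W RR=S
t=43: FL=W FR=S RL=S RR=W

t=0: phase=(16,6,9,0) vs β=8 → FL=W FR=S RL=W RR=S
t=4: phase=(20,10,13,4) vs β=8 → FL=W FR=W RL=W RR=S
t=5: phase=(21,11,14,5) vs β=8 → FL=W FR=W RL=W RR=S
t=9: phase=(1,15,18,9) vs β=8 → FL=S FR=W RL=W RR=W
t=28: phase=(20,10,13,4) vs β=8 → FL=W FR=W RL=W RR=S
t=43: phase=(11,1,4,19) vs β=8 → FL=W FR=S RL=S RR=W


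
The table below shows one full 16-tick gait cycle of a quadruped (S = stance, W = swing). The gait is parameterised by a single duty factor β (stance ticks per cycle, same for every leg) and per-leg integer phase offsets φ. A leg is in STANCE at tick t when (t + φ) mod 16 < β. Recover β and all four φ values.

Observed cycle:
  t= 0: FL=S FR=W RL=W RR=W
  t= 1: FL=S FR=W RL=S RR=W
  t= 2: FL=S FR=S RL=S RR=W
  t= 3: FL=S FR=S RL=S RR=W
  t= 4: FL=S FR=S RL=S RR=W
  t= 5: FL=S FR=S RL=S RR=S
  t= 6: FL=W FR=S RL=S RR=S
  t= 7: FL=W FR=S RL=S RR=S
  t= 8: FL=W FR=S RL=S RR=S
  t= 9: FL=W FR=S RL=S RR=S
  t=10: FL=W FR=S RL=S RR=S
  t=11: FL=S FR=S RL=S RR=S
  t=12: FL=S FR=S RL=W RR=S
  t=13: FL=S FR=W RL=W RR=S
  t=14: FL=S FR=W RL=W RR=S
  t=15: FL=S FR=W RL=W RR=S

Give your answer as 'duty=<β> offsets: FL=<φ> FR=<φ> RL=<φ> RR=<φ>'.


duty=11 offsets: FL=5 FR=14 RL=15 RR=11

duty β = stance ticks per leg = 11
FL: stance ticks = 11; W→S at t=11 → φ=5
FR: stance ticks = 11; W→S at t=2 → φ=14
RL: stance ticks = 11; W→S at t=1 → φ=15
RR: stance ticks = 11; W→S at t=5 → φ=11


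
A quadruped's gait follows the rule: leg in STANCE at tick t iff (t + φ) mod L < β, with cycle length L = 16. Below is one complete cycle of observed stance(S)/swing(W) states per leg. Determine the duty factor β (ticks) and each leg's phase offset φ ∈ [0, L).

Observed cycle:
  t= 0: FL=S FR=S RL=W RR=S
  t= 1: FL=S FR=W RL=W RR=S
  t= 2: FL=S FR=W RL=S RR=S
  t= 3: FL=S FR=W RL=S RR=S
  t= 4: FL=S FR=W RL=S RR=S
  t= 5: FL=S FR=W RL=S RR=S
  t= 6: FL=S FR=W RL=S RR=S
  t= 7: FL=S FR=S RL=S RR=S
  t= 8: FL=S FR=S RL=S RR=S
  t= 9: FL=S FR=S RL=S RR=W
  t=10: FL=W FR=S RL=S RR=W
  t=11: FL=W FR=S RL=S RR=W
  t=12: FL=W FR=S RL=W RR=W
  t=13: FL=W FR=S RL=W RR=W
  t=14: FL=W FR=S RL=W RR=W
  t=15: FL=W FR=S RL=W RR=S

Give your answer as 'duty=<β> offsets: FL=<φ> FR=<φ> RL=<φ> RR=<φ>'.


duty β = stance ticks per leg = 10
FL: stance ticks = 10; W→S at t=0 → φ=0
FR: stance ticks = 10; W→S at t=7 → φ=9
RL: stance ticks = 10; W→S at t=2 → φ=14
RR: stance ticks = 10; W→S at t=15 → φ=1

duty=10 offsets: FL=0 FR=9 RL=14 RR=1
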